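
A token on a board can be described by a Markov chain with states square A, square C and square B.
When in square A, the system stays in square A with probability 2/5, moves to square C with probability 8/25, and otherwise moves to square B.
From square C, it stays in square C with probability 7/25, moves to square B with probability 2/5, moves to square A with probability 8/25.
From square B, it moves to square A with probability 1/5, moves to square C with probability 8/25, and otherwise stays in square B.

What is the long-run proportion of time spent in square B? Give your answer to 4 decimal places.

0.3962

Let the stationary distribution be π with π = πP and π_1 + π_2 + π_3 = 1.
π_1 = 0.4·π_1 + 0.32·π_2 + 0.2·π_3
π_2 = 0.32·π_1 + 0.28·π_2 + 0.32·π_3
Solving with the normalization constraint gives π = (0.2962, 0.3077, 0.3962).
So the stationary probability of square B is 0.3962.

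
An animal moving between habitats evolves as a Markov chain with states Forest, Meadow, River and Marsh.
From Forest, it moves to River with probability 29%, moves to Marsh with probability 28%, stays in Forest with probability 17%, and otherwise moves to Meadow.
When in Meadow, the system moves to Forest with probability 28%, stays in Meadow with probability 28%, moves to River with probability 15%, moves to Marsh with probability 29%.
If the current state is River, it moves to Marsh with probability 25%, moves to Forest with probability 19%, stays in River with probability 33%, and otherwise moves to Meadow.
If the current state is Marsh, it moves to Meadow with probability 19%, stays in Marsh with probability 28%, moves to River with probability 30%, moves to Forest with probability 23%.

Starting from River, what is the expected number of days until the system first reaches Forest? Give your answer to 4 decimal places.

Let t(s) be the expected number of days to first reach Forest from state s, with t(Forest) = 0. Conditioning on the first day:
t(Meadow) = 1 + 0.28·t(Meadow) + 0.15·t(River) + 0.29·t(Marsh)
t(River) = 1 + 0.23·t(Meadow) + 0.33·t(River) + 0.25·t(Marsh)
t(Marsh) = 1 + 0.19·t(Meadow) + 0.3·t(River) + 0.28·t(Marsh)
Solving: t(Meadow) = 4.0805, t(River) = 4.5153, t(Marsh) = 4.3471.
Expected days from River to Forest: 4.5153.

4.5153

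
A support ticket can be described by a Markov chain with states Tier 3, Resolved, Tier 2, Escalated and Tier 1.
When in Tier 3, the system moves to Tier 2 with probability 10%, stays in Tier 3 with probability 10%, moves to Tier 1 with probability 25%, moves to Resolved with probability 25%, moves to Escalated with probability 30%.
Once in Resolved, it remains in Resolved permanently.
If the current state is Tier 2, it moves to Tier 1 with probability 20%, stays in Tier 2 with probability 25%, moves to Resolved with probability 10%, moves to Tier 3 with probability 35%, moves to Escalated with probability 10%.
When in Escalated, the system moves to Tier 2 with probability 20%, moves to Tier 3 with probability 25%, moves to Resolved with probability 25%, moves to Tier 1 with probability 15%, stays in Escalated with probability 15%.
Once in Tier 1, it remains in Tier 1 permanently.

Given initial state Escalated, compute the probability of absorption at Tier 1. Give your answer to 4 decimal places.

0.4513

Let h(s) be the probability of absorption at Tier 1 starting from transient state s. Then h(Tier 1) = 1 and h(Resolved) = 0. By first-step analysis:
h(Tier 3) = 0.1·h(Tier 3) + 0.25·0 + 0.1·h(Tier 2) + 0.3·h(Escalated) + 0.25·1
h(Tier 2) = 0.35·h(Tier 3) + 0.1·0 + 0.25·h(Tier 2) + 0.1·h(Escalated) + 0.2·1
h(Escalated) = 0.25·h(Tier 3) + 0.25·0 + 0.2·h(Tier 2) + 0.15·h(Escalated) + 0.15·1
Solving: h(Tier 3) = 0.4899, h(Tier 2) = 0.5555, h(Escalated) = 0.4513.
Starting from Escalated, the probability is 0.4513.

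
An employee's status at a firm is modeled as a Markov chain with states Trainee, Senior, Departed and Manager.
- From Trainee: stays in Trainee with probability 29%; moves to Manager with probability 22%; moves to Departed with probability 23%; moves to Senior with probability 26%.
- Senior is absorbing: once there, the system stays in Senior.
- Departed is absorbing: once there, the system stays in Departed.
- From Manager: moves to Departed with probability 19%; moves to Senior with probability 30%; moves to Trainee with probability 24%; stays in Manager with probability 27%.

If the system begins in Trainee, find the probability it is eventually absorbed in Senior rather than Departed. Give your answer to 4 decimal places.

Let h(s) be the probability of absorption at Senior starting from transient state s. Then h(Senior) = 1 and h(Departed) = 0. By first-step analysis:
h(Trainee) = 0.29·h(Trainee) + 0.26·1 + 0.23·0 + 0.22·h(Manager)
h(Manager) = 0.24·h(Trainee) + 0.3·1 + 0.19·0 + 0.27·h(Manager)
Solving: h(Trainee) = 0.5495, h(Manager) = 0.5916.
Starting from Trainee, the probability is 0.5495.

0.5495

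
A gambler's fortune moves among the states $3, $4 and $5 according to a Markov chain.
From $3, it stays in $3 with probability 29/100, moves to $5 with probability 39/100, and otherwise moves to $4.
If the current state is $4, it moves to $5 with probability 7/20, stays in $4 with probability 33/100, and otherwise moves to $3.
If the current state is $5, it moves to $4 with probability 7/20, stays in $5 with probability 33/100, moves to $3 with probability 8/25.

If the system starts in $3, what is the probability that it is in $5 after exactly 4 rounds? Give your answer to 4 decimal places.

0.3553

Propagate the distribution vector 4 rounds from $3.
After 0 rounds: (1.0000, 0.0000, 0.0000)
After 1 round: (0.2900, 0.3200, 0.3900)
After 2 rounds: (0.3113, 0.3349, 0.3538)
After 3 rounds: (0.3107, 0.3340, 0.3554)
After 4 rounds: (0.3107, 0.3340, 0.3553)
P(in $5 after 4 rounds) = 0.3553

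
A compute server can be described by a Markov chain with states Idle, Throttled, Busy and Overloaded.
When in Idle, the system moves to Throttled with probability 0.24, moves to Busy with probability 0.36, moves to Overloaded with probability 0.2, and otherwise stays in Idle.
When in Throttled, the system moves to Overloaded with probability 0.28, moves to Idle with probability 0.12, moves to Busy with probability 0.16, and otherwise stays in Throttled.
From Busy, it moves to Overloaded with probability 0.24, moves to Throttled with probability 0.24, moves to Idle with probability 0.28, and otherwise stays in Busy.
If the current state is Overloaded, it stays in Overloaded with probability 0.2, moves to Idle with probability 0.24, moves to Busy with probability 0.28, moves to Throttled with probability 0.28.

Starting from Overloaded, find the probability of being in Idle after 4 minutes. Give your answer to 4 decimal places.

0.2046

Propagate the distribution vector 4 minutes from Overloaded.
After 0 minutes: (0.0000, 0.0000, 0.0000, 1.0000)
After 1 minute: (0.2400, 0.2800, 0.2800, 0.2000)
After 2 minutes: (0.2080, 0.3040, 0.2544, 0.2336)
After 3 minutes: (0.2054, 0.3101, 0.2500, 0.2345)
After 4 minutes: (0.2046, 0.3114, 0.2492, 0.2348)
P(in Idle after 4 minutes) = 0.2046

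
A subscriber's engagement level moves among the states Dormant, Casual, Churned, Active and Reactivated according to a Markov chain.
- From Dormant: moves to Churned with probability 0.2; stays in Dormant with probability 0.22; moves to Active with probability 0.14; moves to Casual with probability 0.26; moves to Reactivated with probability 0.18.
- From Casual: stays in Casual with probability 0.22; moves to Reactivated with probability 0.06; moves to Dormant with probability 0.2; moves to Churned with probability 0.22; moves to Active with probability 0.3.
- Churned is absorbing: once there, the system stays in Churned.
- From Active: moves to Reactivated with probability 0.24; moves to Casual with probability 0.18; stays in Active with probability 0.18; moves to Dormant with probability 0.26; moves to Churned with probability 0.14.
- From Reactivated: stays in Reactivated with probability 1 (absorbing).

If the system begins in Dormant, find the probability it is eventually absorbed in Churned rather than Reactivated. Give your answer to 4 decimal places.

0.5432

Let h(s) be the probability of absorption at Churned starting from transient state s. Then h(Churned) = 1 and h(Reactivated) = 0. By first-step analysis:
h(Dormant) = 0.22·h(Dormant) + 0.26·h(Casual) + 0.2·1 + 0.14·h(Active) + 0.18·0
h(Casual) = 0.2·h(Dormant) + 0.22·h(Casual) + 0.22·1 + 0.3·h(Active) + 0.06·0
h(Active) = 0.26·h(Dormant) + 0.18·h(Casual) + 0.14·1 + 0.18·h(Active) + 0.24·0
Solving: h(Dormant) = 0.5432, h(Casual) = 0.6043, h(Active) = 0.4756.
Starting from Dormant, the probability is 0.5432.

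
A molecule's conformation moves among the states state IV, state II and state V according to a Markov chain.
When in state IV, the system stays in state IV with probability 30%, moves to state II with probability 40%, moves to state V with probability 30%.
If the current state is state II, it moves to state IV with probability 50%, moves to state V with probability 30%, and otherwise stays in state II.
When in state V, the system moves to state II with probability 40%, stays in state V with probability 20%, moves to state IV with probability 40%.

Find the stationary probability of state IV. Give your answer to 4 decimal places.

Let the stationary distribution be π with π = πP and π_1 + π_2 + π_3 = 1.
π_1 = 0.3·π_1 + 0.5·π_2 + 0.4·π_3
π_2 = 0.4·π_1 + 0.2·π_2 + 0.4·π_3
Solving with the normalization constraint gives π = (0.3939, 0.3333, 0.2727).
So the stationary probability of state IV is 0.3939.

0.3939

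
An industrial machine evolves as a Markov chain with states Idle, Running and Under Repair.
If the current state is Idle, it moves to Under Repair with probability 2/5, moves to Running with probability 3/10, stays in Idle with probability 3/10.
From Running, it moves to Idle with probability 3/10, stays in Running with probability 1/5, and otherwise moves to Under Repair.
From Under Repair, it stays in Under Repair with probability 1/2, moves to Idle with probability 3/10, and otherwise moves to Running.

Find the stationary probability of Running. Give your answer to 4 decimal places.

Let the stationary distribution be π with π = πP and π_1 + π_2 + π_3 = 1.
π_1 = 0.3·π_1 + 0.3·π_2 + 0.3·π_3
π_2 = 0.3·π_1 + 0.2·π_2 + 0.2·π_3
Solving with the normalization constraint gives π = (0.3000, 0.2300, 0.4700).
So the stationary probability of Running is 0.2300.

0.2300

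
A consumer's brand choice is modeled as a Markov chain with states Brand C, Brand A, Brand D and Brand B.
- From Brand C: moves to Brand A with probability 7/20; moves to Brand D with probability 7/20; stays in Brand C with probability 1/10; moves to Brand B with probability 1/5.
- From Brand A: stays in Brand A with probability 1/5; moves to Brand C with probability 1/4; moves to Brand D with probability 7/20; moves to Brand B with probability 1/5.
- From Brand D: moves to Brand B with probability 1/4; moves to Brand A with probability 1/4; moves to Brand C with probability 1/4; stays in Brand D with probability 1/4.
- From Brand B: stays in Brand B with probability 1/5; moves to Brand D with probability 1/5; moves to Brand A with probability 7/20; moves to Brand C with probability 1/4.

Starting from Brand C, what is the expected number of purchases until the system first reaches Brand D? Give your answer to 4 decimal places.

Let t(s) be the expected number of purchases to first reach Brand D from state s, with t(Brand D) = 0. Conditioning on the first purchase:
t(Brand C) = 1 + 0.1·t(Brand C) + 0.35·t(Brand A) + 0.2·t(Brand B)
t(Brand A) = 1 + 0.25·t(Brand C) + 0.2·t(Brand A) + 0.2·t(Brand B)
t(Brand B) = 1 + 0.25·t(Brand C) + 0.35·t(Brand A) + 0.2·t(Brand B)
Solving: t(Brand C) = 3.1250, t(Brand A) = 3.1250, t(Brand B) = 3.5938.
Expected purchases from Brand C to Brand D: 3.1250.

3.1250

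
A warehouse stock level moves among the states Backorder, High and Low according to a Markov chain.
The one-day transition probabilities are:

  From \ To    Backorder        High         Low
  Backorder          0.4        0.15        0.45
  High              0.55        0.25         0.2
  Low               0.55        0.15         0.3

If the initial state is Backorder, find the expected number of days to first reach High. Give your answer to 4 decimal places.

6.6667

Let t(s) be the expected number of days to first reach High from state s, with t(High) = 0. Conditioning on the first day:
t(Backorder) = 1 + 0.4·t(Backorder) + 0.45·t(Low)
t(Low) = 1 + 0.55·t(Backorder) + 0.3·t(Low)
Solving: t(Backorder) = 6.6667, t(Low) = 6.6667.
Expected days from Backorder to High: 6.6667.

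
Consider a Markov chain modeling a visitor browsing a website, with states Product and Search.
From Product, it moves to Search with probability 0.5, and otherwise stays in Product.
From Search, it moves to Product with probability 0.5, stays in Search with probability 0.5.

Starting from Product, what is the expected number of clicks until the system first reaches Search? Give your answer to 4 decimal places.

Let t(s) be the expected number of clicks to first reach Search from state s, with t(Search) = 0. Conditioning on the first click:
t(Product) = 1 + 0.5·t(Product)
Solving: t(Product) = 2.0000.
Expected clicks from Product to Search: 2.0000.

2.0000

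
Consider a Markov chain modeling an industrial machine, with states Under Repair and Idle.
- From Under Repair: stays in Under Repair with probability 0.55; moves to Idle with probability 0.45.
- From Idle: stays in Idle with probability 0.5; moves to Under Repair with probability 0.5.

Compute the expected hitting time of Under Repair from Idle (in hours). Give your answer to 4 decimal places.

Let t(s) be the expected number of hours to first reach Under Repair from state s, with t(Under Repair) = 0. Conditioning on the first hour:
t(Idle) = 1 + 0.5·t(Idle)
Solving: t(Idle) = 2.0000.
Expected hours from Idle to Under Repair: 2.0000.

2.0000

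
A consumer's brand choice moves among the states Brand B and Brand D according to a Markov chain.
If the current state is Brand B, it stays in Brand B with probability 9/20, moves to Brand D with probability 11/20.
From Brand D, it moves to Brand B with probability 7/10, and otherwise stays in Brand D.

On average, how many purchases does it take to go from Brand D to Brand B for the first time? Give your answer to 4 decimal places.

Let t(s) be the expected number of purchases to first reach Brand B from state s, with t(Brand B) = 0. Conditioning on the first purchase:
t(Brand D) = 1 + 0.3·t(Brand D)
Solving: t(Brand D) = 1.4286.
Expected purchases from Brand D to Brand B: 1.4286.

1.4286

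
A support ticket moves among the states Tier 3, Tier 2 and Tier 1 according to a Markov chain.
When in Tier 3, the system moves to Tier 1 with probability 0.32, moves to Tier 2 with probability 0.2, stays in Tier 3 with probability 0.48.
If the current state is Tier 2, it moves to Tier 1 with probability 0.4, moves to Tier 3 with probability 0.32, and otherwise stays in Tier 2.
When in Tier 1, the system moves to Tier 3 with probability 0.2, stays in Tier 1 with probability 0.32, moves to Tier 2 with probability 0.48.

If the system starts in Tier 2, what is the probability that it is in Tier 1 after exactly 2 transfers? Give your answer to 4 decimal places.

Sum over the intermediate state after 1 transfer:
P = P(Tier 2→Tier 3)·P(Tier 3→Tier 1) + P(Tier 2→Tier 2)·P(Tier 2→Tier 1) + P(Tier 2→Tier 1)·P(Tier 1→Tier 1)
  = 0.32×0.32 + 0.28×0.4 + 0.4×0.32
  = 0.1024 + 0.1120 + 0.1280 = 0.3424

0.3424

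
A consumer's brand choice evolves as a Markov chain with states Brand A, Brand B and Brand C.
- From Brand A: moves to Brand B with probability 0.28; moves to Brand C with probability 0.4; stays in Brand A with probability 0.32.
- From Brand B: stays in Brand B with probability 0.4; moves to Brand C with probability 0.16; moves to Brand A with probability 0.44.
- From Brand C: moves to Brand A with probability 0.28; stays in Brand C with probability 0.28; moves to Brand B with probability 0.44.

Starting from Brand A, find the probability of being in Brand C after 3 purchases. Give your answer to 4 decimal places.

0.2752

Propagate the distribution vector 3 purchases from Brand A.
After 0 purchases: (1.0000, 0.0000, 0.0000)
After 1 purchase: (0.3200, 0.2800, 0.4000)
After 2 purchases: (0.3376, 0.3776, 0.2848)
After 3 purchases: (0.3539, 0.3709, 0.2752)
P(in Brand C after 3 purchases) = 0.2752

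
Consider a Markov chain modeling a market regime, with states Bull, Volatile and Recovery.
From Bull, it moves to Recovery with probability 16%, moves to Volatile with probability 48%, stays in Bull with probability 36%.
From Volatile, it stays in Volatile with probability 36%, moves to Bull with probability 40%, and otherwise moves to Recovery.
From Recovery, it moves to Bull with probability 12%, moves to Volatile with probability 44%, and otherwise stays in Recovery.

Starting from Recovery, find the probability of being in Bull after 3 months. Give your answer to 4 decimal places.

0.3000

Propagate the distribution vector 3 months from Recovery.
After 0 months: (0.0000, 0.0000, 1.0000)
After 1 month: (0.1200, 0.4400, 0.4400)
After 2 months: (0.2720, 0.4096, 0.3184)
After 3 months: (0.3000, 0.4181, 0.2819)
P(in Bull after 3 months) = 0.3000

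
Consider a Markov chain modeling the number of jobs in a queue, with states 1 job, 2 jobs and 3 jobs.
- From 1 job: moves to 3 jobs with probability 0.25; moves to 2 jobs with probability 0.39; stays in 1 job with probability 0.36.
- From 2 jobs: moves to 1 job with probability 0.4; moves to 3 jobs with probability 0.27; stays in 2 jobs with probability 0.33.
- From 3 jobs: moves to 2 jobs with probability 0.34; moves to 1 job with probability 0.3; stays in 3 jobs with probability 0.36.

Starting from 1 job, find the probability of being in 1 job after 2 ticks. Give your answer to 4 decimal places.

Sum over the intermediate state after 1 tick:
P = P(1 job→1 job)·P(1 job→1 job) + P(1 job→2 jobs)·P(2 jobs→1 job) + P(1 job→3 jobs)·P(3 jobs→1 job)
  = 0.36×0.36 + 0.39×0.4 + 0.25×0.3
  = 0.1296 + 0.1560 + 0.0750 = 0.3606

0.3606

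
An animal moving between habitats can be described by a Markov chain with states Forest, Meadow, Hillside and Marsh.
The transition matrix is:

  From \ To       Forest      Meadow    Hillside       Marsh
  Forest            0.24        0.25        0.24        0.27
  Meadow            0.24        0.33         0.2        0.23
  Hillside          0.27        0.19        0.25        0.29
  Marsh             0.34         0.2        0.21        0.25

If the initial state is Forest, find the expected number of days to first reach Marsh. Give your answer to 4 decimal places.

Let t(s) be the expected number of days to first reach Marsh from state s, with t(Marsh) = 0. Conditioning on the first day:
t(Forest) = 1 + 0.24·t(Forest) + 0.25·t(Meadow) + 0.24·t(Hillside)
t(Meadow) = 1 + 0.24·t(Forest) + 0.33·t(Meadow) + 0.2·t(Hillside)
t(Hillside) = 1 + 0.27·t(Forest) + 0.19·t(Meadow) + 0.25·t(Hillside)
Solving: t(Forest) = 3.7825, t(Meadow) = 3.9507, t(Hillside) = 3.6959.
Expected days from Forest to Marsh: 3.7825.

3.7825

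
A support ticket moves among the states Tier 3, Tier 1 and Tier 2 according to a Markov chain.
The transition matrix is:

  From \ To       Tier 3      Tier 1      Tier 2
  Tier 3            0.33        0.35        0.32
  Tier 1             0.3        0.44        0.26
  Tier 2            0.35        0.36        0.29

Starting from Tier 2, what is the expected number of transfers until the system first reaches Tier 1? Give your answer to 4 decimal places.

Let t(s) be the expected number of transfers to first reach Tier 1 from state s, with t(Tier 1) = 0. Conditioning on the first transfer:
t(Tier 3) = 1 + 0.33·t(Tier 3) + 0.32·t(Tier 2)
t(Tier 2) = 1 + 0.35·t(Tier 3) + 0.29·t(Tier 2)
Solving: t(Tier 3) = 2.8320, t(Tier 2) = 2.8045.
Expected transfers from Tier 2 to Tier 1: 2.8045.

2.8045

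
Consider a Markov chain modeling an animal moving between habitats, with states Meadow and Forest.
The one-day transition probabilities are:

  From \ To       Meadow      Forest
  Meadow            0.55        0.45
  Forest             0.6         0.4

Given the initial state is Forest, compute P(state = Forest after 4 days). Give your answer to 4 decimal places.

0.4286

Propagate the distribution vector 4 days from Forest.
After 0 days: (0.0000, 1.0000)
After 1 day: (0.6000, 0.4000)
After 2 days: (0.5700, 0.4300)
After 3 days: (0.5715, 0.4285)
After 4 days: (0.5714, 0.4286)
P(in Forest after 4 days) = 0.4286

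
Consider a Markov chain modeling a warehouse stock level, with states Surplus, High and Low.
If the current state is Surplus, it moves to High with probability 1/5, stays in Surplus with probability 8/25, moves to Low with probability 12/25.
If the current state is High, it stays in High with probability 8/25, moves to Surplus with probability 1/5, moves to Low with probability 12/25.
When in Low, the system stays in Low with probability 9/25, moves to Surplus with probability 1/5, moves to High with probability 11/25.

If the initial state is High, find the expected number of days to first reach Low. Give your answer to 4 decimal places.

2.0833

Let t(s) be the expected number of days to first reach Low from state s, with t(Low) = 0. Conditioning on the first day:
t(Surplus) = 1 + 0.32·t(Surplus) + 0.2·t(High)
t(High) = 1 + 0.2·t(Surplus) + 0.32·t(High)
Solving: t(Surplus) = 2.0833, t(High) = 2.0833.
Expected days from High to Low: 2.0833.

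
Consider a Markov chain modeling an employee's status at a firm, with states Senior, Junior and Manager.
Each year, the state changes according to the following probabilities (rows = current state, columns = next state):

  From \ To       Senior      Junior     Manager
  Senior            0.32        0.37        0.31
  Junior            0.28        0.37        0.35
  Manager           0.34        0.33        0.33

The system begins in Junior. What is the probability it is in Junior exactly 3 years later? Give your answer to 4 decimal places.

Propagate the distribution vector 3 years from Junior.
After 0 years: (0.0000, 1.0000, 0.0000)
After 1 year: (0.2800, 0.3700, 0.3500)
After 2 years: (0.3122, 0.3560, 0.3318)
After 3 years: (0.3124, 0.3567, 0.3309)
P(in Junior after 3 years) = 0.3567

0.3567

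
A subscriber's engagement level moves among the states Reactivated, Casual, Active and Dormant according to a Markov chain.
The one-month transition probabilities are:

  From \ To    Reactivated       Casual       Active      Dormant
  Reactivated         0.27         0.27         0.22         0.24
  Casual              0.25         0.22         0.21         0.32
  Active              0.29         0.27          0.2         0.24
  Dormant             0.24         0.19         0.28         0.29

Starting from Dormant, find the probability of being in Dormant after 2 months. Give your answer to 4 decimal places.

0.2697

Propagate the distribution vector 2 months from Dormant.
After 0 months: (0.0000, 0.0000, 0.0000, 1.0000)
After 1 month: (0.2400, 0.1900, 0.2800, 0.2900)
After 2 months: (0.2631, 0.2373, 0.2299, 0.2697)
P(in Dormant after 2 months) = 0.2697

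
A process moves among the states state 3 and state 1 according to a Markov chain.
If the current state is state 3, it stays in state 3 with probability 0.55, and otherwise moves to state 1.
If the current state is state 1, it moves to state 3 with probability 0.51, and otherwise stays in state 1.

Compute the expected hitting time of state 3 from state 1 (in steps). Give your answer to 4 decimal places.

Let t(s) be the expected number of steps to first reach state 3 from state s, with t(state 3) = 0. Conditioning on the first step:
t(state 1) = 1 + 0.49·t(state 1)
Solving: t(state 1) = 1.9608.
Expected steps from state 1 to state 3: 1.9608.

1.9608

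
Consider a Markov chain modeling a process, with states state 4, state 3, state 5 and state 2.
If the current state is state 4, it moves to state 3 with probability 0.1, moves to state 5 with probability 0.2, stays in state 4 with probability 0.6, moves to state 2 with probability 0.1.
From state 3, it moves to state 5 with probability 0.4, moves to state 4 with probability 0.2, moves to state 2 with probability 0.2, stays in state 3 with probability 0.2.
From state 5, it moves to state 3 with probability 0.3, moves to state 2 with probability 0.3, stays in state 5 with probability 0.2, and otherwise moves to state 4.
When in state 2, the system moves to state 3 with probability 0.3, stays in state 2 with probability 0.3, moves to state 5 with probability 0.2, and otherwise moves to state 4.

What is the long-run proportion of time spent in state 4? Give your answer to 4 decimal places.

0.3333

Let the stationary distribution be π with π = πP and π_1 + π_2 + π_3 + π_4 = 1.
π_1 = 0.6·π_1 + 0.2·π_2 + 0.2·π_3 + 0.2·π_4
π_2 = 0.1·π_1 + 0.2·π_2 + 0.3·π_3 + 0.3·π_4
π_3 = 0.2·π_1 + 0.4·π_2 + 0.2·π_3 + 0.2·π_4
Solving with the normalization constraint gives π = (0.3333, 0.2121, 0.2424, 0.2121).
So the stationary probability of state 4 is 0.3333.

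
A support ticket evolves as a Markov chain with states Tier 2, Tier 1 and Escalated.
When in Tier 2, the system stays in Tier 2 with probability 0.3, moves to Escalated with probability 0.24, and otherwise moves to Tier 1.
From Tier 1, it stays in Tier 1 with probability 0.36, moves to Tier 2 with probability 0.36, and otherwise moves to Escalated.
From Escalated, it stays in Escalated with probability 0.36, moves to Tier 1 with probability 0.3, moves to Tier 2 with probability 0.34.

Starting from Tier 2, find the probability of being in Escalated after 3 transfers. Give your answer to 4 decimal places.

0.2895

Propagate the distribution vector 3 transfers from Tier 2.
After 0 transfers: (1.0000, 0.0000, 0.0000)
After 1 transfer: (0.3000, 0.4600, 0.2400)
After 2 transfers: (0.3372, 0.3756, 0.2872)
After 3 transfers: (0.3340, 0.3765, 0.2895)
P(in Escalated after 3 transfers) = 0.2895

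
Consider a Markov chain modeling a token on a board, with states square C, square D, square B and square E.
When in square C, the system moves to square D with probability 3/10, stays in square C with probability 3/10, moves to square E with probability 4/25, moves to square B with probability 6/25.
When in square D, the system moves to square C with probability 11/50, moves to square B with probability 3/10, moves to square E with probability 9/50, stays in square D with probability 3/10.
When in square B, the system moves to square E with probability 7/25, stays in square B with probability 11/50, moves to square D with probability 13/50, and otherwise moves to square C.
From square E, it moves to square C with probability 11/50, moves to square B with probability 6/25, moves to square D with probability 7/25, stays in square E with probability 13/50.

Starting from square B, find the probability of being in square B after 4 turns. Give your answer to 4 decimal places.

0.2521

Propagate the distribution vector 4 turns from square B.
After 0 turns: (0.0000, 0.0000, 1.0000, 0.0000)
After 1 turn: (0.2400, 0.2600, 0.2200, 0.2800)
After 2 turns: (0.2436, 0.2856, 0.2512, 0.2196)
After 3 turns: (0.2445, 0.2856, 0.2521, 0.2178)
After 4 turns: (0.2446, 0.2856, 0.2521, 0.2177)
P(in square B after 4 turns) = 0.2521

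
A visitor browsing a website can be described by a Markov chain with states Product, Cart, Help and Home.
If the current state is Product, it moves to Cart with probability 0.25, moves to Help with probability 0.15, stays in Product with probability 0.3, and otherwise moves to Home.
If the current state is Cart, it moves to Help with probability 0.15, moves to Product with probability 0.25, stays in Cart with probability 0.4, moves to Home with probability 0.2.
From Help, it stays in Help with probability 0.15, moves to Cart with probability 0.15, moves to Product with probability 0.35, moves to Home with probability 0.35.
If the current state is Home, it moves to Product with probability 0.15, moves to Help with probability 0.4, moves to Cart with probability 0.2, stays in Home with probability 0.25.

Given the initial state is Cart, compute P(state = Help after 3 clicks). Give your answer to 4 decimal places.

Propagate the distribution vector 3 clicks from Cart.
After 0 clicks: (0.0000, 1.0000, 0.0000, 0.0000)
After 1 click: (0.2500, 0.4000, 0.1500, 0.2000)
After 2 clicks: (0.2575, 0.2850, 0.2000, 0.2575)
After 3 clicks: (0.2571, 0.2599, 0.2144, 0.2686)
P(in Help after 3 clicks) = 0.2144

0.2144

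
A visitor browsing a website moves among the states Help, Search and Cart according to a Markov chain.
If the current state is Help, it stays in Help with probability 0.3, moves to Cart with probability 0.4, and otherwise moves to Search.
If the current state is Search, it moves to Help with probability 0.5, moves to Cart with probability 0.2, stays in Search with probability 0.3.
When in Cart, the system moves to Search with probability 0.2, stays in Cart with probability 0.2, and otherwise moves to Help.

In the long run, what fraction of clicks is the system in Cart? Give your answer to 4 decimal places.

Let the stationary distribution be π with π = πP and π_1 + π_2 + π_3 = 1.
π_1 = 0.3·π_1 + 0.5·π_2 + 0.6·π_3
π_2 = 0.3·π_1 + 0.3·π_2 + 0.2·π_3
Solving with the normalization constraint gives π = (0.4407, 0.2712, 0.2881).
So the stationary probability of Cart is 0.2881.

0.2881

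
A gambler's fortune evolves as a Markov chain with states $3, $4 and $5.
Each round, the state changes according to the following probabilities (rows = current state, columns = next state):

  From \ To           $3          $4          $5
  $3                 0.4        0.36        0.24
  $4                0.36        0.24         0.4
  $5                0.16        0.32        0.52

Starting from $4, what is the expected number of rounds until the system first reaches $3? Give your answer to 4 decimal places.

Let t(s) be the expected number of rounds to first reach $3 from state s, with t($3) = 0. Conditioning on the first round:
t($4) = 1 + 0.24·t($4) + 0.4·t($5)
t($5) = 1 + 0.32·t($4) + 0.52·t($5)
Solving: t($4) = 3.7162, t($5) = 4.5608.
Expected rounds from $4 to $3: 3.7162.

3.7162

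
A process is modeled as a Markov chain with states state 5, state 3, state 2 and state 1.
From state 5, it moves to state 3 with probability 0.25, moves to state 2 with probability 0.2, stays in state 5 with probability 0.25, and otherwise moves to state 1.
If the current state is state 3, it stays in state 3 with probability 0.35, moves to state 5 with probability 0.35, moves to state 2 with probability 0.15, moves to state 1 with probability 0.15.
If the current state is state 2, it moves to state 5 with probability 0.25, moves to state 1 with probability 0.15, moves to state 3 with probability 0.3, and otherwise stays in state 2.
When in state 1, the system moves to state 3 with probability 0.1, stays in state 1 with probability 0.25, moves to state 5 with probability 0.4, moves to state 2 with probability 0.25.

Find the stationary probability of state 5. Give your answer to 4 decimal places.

Let the stationary distribution be π with π = πP and π_1 + π_2 + π_3 + π_4 = 1.
π_1 = 0.25·π_1 + 0.35·π_2 + 0.25·π_3 + 0.4·π_4
π_2 = 0.25·π_1 + 0.35·π_2 + 0.3·π_3 + 0.1·π_4
π_3 = 0.2·π_1 + 0.15·π_2 + 0.3·π_3 + 0.25·π_4
Solving with the normalization constraint gives π = (0.3081, 0.2537, 0.2202, 0.2180).
So the stationary probability of state 5 is 0.3081.

0.3081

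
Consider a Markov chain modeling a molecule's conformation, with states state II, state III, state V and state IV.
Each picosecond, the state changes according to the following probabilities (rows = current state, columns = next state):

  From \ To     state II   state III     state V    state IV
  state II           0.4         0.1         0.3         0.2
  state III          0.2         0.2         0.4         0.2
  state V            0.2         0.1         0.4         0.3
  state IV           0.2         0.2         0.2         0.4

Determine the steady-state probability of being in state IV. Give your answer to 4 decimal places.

Let the stationary distribution be π with π = πP and π_1 + π_2 + π_3 + π_4 = 1.
π_1 = 0.4·π_1 + 0.2·π_2 + 0.2·π_3 + 0.2·π_4
π_2 = 0.1·π_1 + 0.2·π_2 + 0.1·π_3 + 0.2·π_4
π_3 = 0.3·π_1 + 0.4·π_2 + 0.4·π_3 + 0.2·π_4
Solving with the normalization constraint gives π = (0.2500, 0.1433, 0.3171, 0.2896).
So the stationary probability of state IV is 0.2896.

0.2896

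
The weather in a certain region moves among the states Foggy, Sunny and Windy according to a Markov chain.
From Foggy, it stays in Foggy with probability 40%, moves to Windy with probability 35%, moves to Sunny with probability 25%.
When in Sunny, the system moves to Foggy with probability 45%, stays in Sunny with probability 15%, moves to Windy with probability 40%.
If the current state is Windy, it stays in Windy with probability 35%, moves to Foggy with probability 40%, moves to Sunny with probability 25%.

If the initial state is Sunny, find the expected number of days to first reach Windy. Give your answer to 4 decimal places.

Let t(s) be the expected number of days to first reach Windy from state s, with t(Windy) = 0. Conditioning on the first day:
t(Foggy) = 1 + 0.4·t(Foggy) + 0.25·t(Sunny)
t(Sunny) = 1 + 0.45·t(Foggy) + 0.15·t(Sunny)
Solving: t(Foggy) = 2.7673, t(Sunny) = 2.6415.
Expected days from Sunny to Windy: 2.6415.

2.6415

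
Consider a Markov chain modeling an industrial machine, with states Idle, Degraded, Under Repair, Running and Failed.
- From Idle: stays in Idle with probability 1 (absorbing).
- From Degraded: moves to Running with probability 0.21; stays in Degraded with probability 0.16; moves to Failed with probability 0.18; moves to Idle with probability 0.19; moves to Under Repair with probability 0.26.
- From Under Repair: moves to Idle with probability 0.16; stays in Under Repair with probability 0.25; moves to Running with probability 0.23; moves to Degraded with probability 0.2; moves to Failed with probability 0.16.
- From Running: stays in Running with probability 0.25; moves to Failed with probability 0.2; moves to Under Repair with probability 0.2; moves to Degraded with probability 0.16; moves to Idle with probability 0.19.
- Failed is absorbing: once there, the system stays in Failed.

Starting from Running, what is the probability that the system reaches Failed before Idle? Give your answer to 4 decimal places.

0.5059

Let h(s) be the probability of absorption at Failed starting from transient state s. Then h(Failed) = 1 and h(Idle) = 0. By first-step analysis:
h(Degraded) = 0.19·0 + 0.16·h(Degraded) + 0.26·h(Under Repair) + 0.21·h(Running) + 0.18·1
h(Under Repair) = 0.16·0 + 0.2·h(Degraded) + 0.25·h(Under Repair) + 0.23·h(Running) + 0.16·1
h(Running) = 0.19·0 + 0.16·h(Degraded) + 0.2·h(Under Repair) + 0.25·h(Running) + 0.2·1
Solving: h(Degraded) = 0.4957, h(Under Repair) = 0.5007, h(Running) = 0.5059.
Starting from Running, the probability is 0.5059.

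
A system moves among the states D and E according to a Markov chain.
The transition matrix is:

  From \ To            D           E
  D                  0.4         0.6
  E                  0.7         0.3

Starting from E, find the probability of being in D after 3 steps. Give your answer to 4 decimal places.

0.5530

Propagate the distribution vector 3 steps from E.
After 0 steps: (0.0000, 1.0000)
After 1 step: (0.7000, 0.3000)
After 2 steps: (0.4900, 0.5100)
After 3 steps: (0.5530, 0.4470)
P(in D after 3 steps) = 0.5530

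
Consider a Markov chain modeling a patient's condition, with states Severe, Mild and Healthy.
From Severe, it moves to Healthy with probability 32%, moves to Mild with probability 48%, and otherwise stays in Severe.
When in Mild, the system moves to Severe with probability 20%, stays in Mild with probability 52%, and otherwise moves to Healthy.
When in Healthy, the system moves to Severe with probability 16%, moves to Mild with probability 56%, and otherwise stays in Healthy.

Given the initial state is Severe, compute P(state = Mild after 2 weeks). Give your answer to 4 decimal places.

Sum over the intermediate state after 1 week:
P = P(Severe→Severe)·P(Severe→Mild) + P(Severe→Mild)·P(Mild→Mild) + P(Severe→Healthy)·P(Healthy→Mild)
  = 0.2×0.48 + 0.48×0.52 + 0.32×0.56
  = 0.0960 + 0.2496 + 0.1792 = 0.5248

0.5248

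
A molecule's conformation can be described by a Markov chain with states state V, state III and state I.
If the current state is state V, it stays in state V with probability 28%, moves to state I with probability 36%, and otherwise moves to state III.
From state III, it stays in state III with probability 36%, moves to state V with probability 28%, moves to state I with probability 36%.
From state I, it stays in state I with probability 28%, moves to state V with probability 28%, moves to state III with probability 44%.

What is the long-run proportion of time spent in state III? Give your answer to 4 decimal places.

0.3867

Let the stationary distribution be π with π = πP and π_1 + π_2 + π_3 = 1.
π_1 = 0.28·π_1 + 0.28·π_2 + 0.28·π_3
π_2 = 0.36·π_1 + 0.36·π_2 + 0.44·π_3
Solving with the normalization constraint gives π = (0.2800, 0.3867, 0.3333).
So the stationary probability of state III is 0.3867.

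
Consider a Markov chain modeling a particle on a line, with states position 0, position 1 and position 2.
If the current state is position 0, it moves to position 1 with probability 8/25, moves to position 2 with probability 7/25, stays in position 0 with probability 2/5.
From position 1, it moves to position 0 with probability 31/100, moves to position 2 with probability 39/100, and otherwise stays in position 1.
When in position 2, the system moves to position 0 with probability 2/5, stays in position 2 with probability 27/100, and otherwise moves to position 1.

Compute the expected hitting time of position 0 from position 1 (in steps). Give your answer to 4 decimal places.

Let t(s) be the expected number of steps to first reach position 0 from state s, with t(position 0) = 0. Conditioning on the first step:
t(position 1) = 1 + 0.3·t(position 1) + 0.39·t(position 2)
t(position 2) = 1 + 0.33·t(position 1) + 0.27·t(position 2)
Solving: t(position 1) = 2.9296, t(position 2) = 2.6942.
Expected steps from position 1 to position 0: 2.9296.

2.9296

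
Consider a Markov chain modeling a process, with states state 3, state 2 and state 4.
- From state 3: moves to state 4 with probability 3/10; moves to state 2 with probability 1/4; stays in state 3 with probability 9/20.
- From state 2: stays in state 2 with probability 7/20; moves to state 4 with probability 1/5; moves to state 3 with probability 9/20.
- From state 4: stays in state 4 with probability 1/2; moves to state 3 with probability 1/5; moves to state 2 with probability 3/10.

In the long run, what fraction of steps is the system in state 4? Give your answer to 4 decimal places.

0.3379

Let the stationary distribution be π with π = πP and π_1 + π_2 + π_3 = 1.
π_1 = 0.45·π_1 + 0.45·π_2 + 0.2·π_3
π_2 = 0.25·π_1 + 0.35·π_2 + 0.3·π_3
Solving with the normalization constraint gives π = (0.3655, 0.2966, 0.3379).
So the stationary probability of state 4 is 0.3379.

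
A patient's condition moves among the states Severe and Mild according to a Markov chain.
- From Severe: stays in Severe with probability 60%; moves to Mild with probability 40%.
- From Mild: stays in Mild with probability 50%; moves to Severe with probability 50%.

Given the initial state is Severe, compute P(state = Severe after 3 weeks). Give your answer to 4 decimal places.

Propagate the distribution vector 3 weeks from Severe.
After 0 weeks: (1.0000, 0.0000)
After 1 week: (0.6000, 0.4000)
After 2 weeks: (0.5600, 0.4400)
After 3 weeks: (0.5560, 0.4440)
P(in Severe after 3 weeks) = 0.5560

0.5560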